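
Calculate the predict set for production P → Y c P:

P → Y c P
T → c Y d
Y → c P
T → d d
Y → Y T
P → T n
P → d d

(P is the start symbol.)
{ 'c' }

PREDICT(P → Y c P) = (FIRST(RHS) \ {ε}) ∪ (FOLLOW(P) if ε ∈ FIRST(RHS), i.e. RHS ⇒* ε)
FIRST(Y) = { 'c' }
FIRST(Y c P) = { 'c' }
ε ∉ FIRST(Y c P), so FOLLOW(P) is not added.
PREDICT(P → Y c P) = { 'c' }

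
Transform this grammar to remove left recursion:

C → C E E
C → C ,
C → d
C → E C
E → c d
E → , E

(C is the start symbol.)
C is directly left-recursive. The standard transformation for
  A → A α₁ | ... | A α_m | β₁ | ... | β_n
is
  A  → β₁ A' | ... | β_n A'
  A' → α₁ A' | ... | α_m A' | ε

C → d becomes C → d C'
C → E C becomes C → E C C'
C → C E E becomes C' → E E C'
C → C , becomes C' → , C'
Add C' → ε

Productions for other non-terminals are unchanged:
  E → c d
  E → , E

Resulting grammar:
C → d C'
C → E C C'
C' → E E C'
C' → , C'
C' → ε
E → c d
E → , E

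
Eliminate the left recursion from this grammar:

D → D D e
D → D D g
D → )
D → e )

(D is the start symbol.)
D is directly left-recursive. The standard transformation for
  A → A α₁ | ... | A α_m | β₁ | ... | β_n
is
  A  → β₁ A' | ... | β_n A'
  A' → α₁ A' | ... | α_m A' | ε

D → ) becomes D → ) D'
D → e ) becomes D → e ) D'
D → D D e becomes D' → D e D'
D → D D g becomes D' → D g D'
Add D' → ε

Resulting grammar:
D → ) D'
D → e ) D'
D' → D e D'
D' → D g D'
D' → ε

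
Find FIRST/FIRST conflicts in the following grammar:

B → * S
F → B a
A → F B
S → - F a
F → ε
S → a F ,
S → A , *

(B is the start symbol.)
A FIRST/FIRST conflict occurs when two productions N → α and N → β for the same non-terminal have FIRST(α) ∩ FIRST(β) ≠ ∅ (with ε ∈ FIRST of a nullable right-hand side, so two nullable alternatives also conflict).

FIRST sets of the non-terminals at (or reachable through a nullable prefix from) the front of some alternative:
  FIRST(B) = { '*' }
  FIRST(A) = { '*' }

Productions for F:
  F → B a: FIRST = { '*' }
  F → ε: FIRST = { ε }
Productions for S:
  S → - F a: FIRST = { '-' }
  S → a F ,: FIRST = { 'a' }
  S → A , *: FIRST = { '*' }
B, A have only one production, so no FIRST/FIRST conflict is possible there.

All alternatives of each non-terminal have pairwise disjoint FIRST sets.

Answer: No FIRST/FIRST conflicts.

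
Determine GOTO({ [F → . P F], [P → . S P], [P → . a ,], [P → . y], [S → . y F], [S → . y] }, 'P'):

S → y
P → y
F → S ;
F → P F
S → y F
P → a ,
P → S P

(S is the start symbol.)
{ [F → . P F], [F → . S ;], [F → P . F], [P → . S P], [P → . a ,], [P → . y], [S → . y F], [S → . y] }

GOTO(I, 'P') = CLOSURE({ [A → αX.β] : [A → α.Xβ] ∈ I, X = 'P' })

Items with dot before 'P', with the dot advanced:
  [F → . P F] → [F → P . F]
Closure of the advanced items:
  [F → P . F] has the dot before F: add [F → . S ;], [F → . P F]
  [F → . S ;] has the dot before S: add [S → . y], [S → . y F]
  [F → . P F] has the dot before P: add [P → . y], [P → . a ,], [P → . S P]

GOTO = { [F → . P F], [F → . S ;], [F → P . F], [P → . S P], [P → . a ,], [P → . y], [S → . y F], [S → . y] }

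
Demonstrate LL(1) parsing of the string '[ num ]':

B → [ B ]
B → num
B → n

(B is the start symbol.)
LL(1) parsing maintains a stack (initially the start symbol over $) and the input. At each step: if the stack top is a terminal, match it against the current input token; if it is a non-terminal N, replace it with the RHS of M[N, lookahead] (the unique production whose predict set contains the lookahead).

Stack is shown with the top on the left.

Stack    Input      Action
--------------------------
B $      [ num ] $  output B → [ B ]
[ B ] $  [ num ] $  match '['
B ] $    num ] $    output B → num
num ] $  num ] $    match 'num'
] $      ] $        match ']'
$        $          accept

The string is accepted.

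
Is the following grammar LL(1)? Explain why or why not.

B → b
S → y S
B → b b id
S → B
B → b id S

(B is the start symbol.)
A grammar is LL(1) if for each non-terminal N with multiple productions, the predict sets of those productions are pairwise disjoint, where PREDICT(N → α) = (FIRST(α) \ {ε}) ∪ (FOLLOW(N) if α ⇒* ε).

Relevant sets:
  FIRST(B) = { 'b' }

For B:
  PREDICT(B → b) = { 'b' }
  PREDICT(B → b b id) = { 'b' }
  PREDICT(B → b id S) = { 'b' }
For S:
  PREDICT(S → y S) = { 'y' }
  PREDICT(S → B) = { 'b' }

Conflict found: Predict set conflict for B: { 'b' }
The grammar is NOT LL(1).

Answer: No. Predict set conflict for B: { 'b' }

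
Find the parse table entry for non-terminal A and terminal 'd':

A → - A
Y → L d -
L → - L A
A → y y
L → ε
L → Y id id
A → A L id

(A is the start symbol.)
To find M[A, 'd'], we find productions for A where 'd' is in the predict set (PREDICT(N → α) = (FIRST(α) \ {ε}) ∪ (FOLLOW(N) if α ⇒* ε)).

Relevant sets:
  FIRST(A) = { '-', 'y' }

A → - A: PREDICT = { '-' }
A → y y: PREDICT = { 'y' }
A → A L id: PREDICT = { '-', 'y' }

M[A, 'd'] is empty (no production applies)

Answer: Empty (error entry)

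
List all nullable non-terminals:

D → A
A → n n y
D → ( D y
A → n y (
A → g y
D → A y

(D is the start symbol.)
A non-terminal is nullable if it can derive ε (the empty string): either it has an ε-production, or it has a production whose right-hand side consists entirely of nullable non-terminals.

There are no ε-productions, so no non-terminal can derive ε.
No non-terminals are nullable.

Answer: None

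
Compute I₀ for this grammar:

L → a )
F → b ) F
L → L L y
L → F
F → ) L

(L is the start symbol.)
{ [F → . ) L], [F → . b ) F], [L → . F], [L → . L L y], [L → . a )], [L' → . L] }

First, augment the grammar with L' → L
I₀ = CLOSURE({ [L' → . L] }):
  [L' → . L] has the dot before L: add [L → . a )], [L → . L L y], [L → . F]
  [L → . F] has the dot before F: add [F → . b ) F], [F → . ) L]
No further items can be added.

I₀ = { [F → . ) L], [F → . b ) F], [L → . F], [L → . L L y], [L → . a )], [L' → . L] }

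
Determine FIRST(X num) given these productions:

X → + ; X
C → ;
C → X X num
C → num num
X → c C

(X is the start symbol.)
FIRST sets of the non-terminals involved (from the grammar, by fixed-point iteration):
  FIRST(X) = { '+', 'c' }

To compute FIRST(X num), process the symbols left to right:
Symbol X is a non-terminal. Add FIRST(X) \ {ε} = { '+', 'c' }
X is not nullable (ε ∉ FIRST(X)), so stop here.
FIRST(X num) = { '+', 'c' }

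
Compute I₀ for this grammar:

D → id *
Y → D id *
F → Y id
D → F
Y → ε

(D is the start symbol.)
{ [D → . F], [D → . id *], [D' → . D], [F → . Y id], [Y → . D id *], [Y → .] }

First, augment the grammar with D' → D
I₀ = CLOSURE({ [D' → . D] }):
  [D' → . D] has the dot before D: add [D → . id *], [D → . F]
  [D → . F] has the dot before F: add [F → . Y id]
  [F → . Y id] has the dot before Y: add [Y → . D id *], [Y → .]
No further items can be added.

I₀ = { [D → . F], [D → . id *], [D' → . D], [F → . Y id], [Y → . D id *], [Y → .] }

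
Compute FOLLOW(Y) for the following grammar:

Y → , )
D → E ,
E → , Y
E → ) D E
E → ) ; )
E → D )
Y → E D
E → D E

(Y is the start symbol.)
Y is the start symbol, so $ ∈ FOLLOW(Y).
In E → , Y: Y is at the end, add FOLLOW(E)

The FOLLOW sets referred to above (computed the same way, to a fixed point):
  FOLLOW(E) = { ')', ',' }

Taking the union: FOLLOW(Y) = { $, ')', ',' }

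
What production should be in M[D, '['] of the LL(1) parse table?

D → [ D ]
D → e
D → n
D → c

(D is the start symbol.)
D → [ D ]

To find M[D, '['], we find productions for D where '[' is in the predict set (PREDICT(N → α) = (FIRST(α) \ {ε}) ∪ (FOLLOW(N) if α ⇒* ε)).

D → [ D ]: PREDICT = { '[' }
  '[' is in predict set, so this production goes in M[D, '[']
D → e: PREDICT = { 'e' }
D → n: PREDICT = { 'n' }
D → c: PREDICT = { 'c' }

M[D, '['] = D → [ D ]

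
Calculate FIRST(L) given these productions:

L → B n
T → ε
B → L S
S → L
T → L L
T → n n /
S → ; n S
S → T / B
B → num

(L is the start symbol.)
{ 'num' }

To compute FIRST(L), examine every production with L on the left-hand side, reading each right-hand side left to right until a non-nullable symbol is reached.

FIRST sets of the other non-terminals involved (by the same procedure, iterated to a fixed point):
  FIRST(B) = { 'num' }

From L → B n:
  - B is a non-terminal: add FIRST(B) \ {ε} = { 'num' }
    B is not nullable, so stop

Collecting: FIRST(L) = { 'num' }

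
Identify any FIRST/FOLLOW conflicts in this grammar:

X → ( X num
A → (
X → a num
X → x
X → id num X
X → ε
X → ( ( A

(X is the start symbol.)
No FIRST/FOLLOW conflicts.

Nullable non-terminals: X.

X: nullable alternative(s) X → ε; FOLLOW(X) = { $, 'num' }
  X → ( X num: FIRST \ {ε} = { '(' } — disjoint from FOLLOW(X)
  X → a num: FIRST \ {ε} = { 'a' } — disjoint from FOLLOW(X)
  X → x: FIRST \ {ε} = { 'x' } — disjoint from FOLLOW(X)
  X → id num X: FIRST \ {ε} = { 'id' } — disjoint from FOLLOW(X)
  X → ε: FIRST \ {ε} = { } — this is the only nullable alternative, skip
  X → ( ( A: FIRST \ {ε} = { '(' } — disjoint from FOLLOW(X)

A has no nullable alternative, so no FIRST/FOLLOW check is needed there.

No FIRST/FOLLOW conflicts found.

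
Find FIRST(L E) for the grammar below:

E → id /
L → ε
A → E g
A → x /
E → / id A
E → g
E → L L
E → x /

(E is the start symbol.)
{ '/', 'g', 'id', 'x', ε }

FIRST sets of the non-terminals involved (from the grammar, by fixed-point iteration):
  FIRST(L) = { ε }
  FIRST(E) = { '/', 'g', 'id', 'x', ε }

To compute FIRST(L E), process the symbols left to right:
Symbol L is a non-terminal. Add FIRST(L) \ {ε} = { }
L is nullable (ε ∈ FIRST(L)), continue to the next symbol.
Symbol E is a non-terminal. Add FIRST(E) \ {ε} = { '/', 'g', 'id', 'x' }
E is nullable (ε ∈ FIRST(E)), continue to the next symbol.
All symbols are nullable, so ε is in the result.
FIRST(L E) = { '/', 'g', 'id', 'x', ε }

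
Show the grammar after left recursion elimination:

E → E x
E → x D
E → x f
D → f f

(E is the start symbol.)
E is directly left-recursive. The standard transformation for
  A → A α₁ | ... | A α_m | β₁ | ... | β_n
is
  A  → β₁ A' | ... | β_n A'
  A' → α₁ A' | ... | α_m A' | ε

E → x D becomes E → x D E'
E → x f becomes E → x f E'
E → E x becomes E' → x E'
Add E' → ε

Productions for other non-terminals are unchanged:
  D → f f

Resulting grammar:
E → x D E'
E → x f E'
E' → x E'
E' → ε
D → f f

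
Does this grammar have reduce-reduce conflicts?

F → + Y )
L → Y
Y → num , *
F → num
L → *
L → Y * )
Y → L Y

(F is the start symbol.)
Yes — I13: [L → Y .] vs [Y → L Y .]

A reduce-reduce conflict occurs when an LR(0) state has two complete items [A → α .] and [B → β .] — both call for a reduction, and with no lookahead the parser cannot choose between them.

Augment with F' → F and build the canonical LR(0) collection (I0 = CLOSURE({[F' → . F]}), then GOTO on every symbol after a dot until no new states appear). It has 14 states:
  I0: { [F → . + Y )], [F → . num], [F' → . F] }  — shift
  I1: { [F → + . Y )], [L → . *], [L → . Y * )], [L → . Y], [Y → . L Y], [Y → . num , *] }  — shift
  I2: { [F' → F .] }  — accept
  I3: { [F → num .] }  — reduce
  I4: { [L → * .] }  — reduce
  I5: { [L → . *], [L → . Y * )], [L → . Y], [Y → . L Y], [Y → . num , *], [Y → L . Y] }  — shift
  I6: { [F → + Y . )], [L → Y . * )], [L → Y .] }  — shift, reduce
  I7: { [Y → num . , *] }  — shift
  I8: { [Y → num , . *] }  — shift
  I9: { [Y → num , * .] }  — reduce
  I10: { [F → + Y ) .] }  — reduce
  I11: { [L → Y * . )] }  — shift
  I12: { [L → Y * ) .] }  — reduce
  I13: { [L → Y . * )], [L → Y .], [Y → L Y .] }  — shift, 2 reduces

I13 contains complete items [L → Y .], [Y → L Y .] — reduce-reduce conflict.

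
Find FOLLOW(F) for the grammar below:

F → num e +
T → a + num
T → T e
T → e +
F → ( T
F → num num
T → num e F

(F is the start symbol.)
To compute FOLLOW(F), find every occurrence of F on a right-hand side N → α F β: add FIRST(β) \ {ε}, and if β is empty or nullable also add FOLLOW(N). Iterate to a fixed point.

F is the start symbol, so $ ∈ FOLLOW(F).
In T → num e F: F is at the end, add FOLLOW(T)

The FOLLOW sets referred to above (computed the same way, to a fixed point):
  FOLLOW(T) = { $, 'e' }

Taking the union: FOLLOW(F) = { $, 'e' }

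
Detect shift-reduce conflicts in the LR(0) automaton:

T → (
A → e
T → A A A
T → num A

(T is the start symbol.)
Augment with T' → T and build the canonical LR(0) collection (I0 = CLOSURE({[T' → . T]}), then GOTO on every symbol after a dot until no new states appear). It has 9 states:
  I0: { [A → . e], [T → . (], [T → . A A A], [T → . num A], [T' → . T] }  — shift
  I1: { [T → ( .] }  — reduce
  I2: { [A → . e], [T → A . A A] }  — shift
  I3: { [T' → T .] }  — accept
  I4: { [A → e .] }  — reduce
  I5: { [A → . e], [T → num . A] }  — shift
  I6: { [T → num A .] }  — reduce
  I7: { [A → . e], [T → A A . A] }  — shift
  I8: { [T → A A A .] }  — reduce

No state contains both a complete item and a shift item.

Answer: No shift-reduce conflicts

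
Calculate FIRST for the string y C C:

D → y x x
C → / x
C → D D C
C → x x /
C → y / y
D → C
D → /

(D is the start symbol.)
{ 'y' }

To compute FIRST(y C C), process the symbols left to right:
Symbol y is a terminal. Add 'y' and stop.
FIRST(y C C) = { 'y' }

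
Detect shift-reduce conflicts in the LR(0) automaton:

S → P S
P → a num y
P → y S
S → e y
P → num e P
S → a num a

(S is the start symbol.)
No shift-reduce conflicts

Augment with S' → S and build the canonical LR(0) collection (I0 = CLOSURE({[S' → . S]}), then GOTO on every symbol after a dot until no new states appear). It has 17 states:
  I0: { [P → . a num y], [P → . num e P], [P → . y S], [S → . P S], [S → . a num a], [S → . e y], [S' → . S] }  — shift
  I1: { [P → . a num y], [P → . num e P], [P → . y S], [S → . P S], [S → . a num a], [S → . e y], [S → P . S] }  — shift
  I2: { [S' → S .] }  — accept
  I3: { [P → a . num y], [S → a . num a] }  — shift
  I4: { [S → e . y] }  — shift
  I5: { [P → num . e P] }  — shift
  I6: { [P → . a num y], [P → . num e P], [P → . y S], [P → y . S], [S → . P S], [S → . a num a], [S → . e y] }  — shift
  I7: { [P → y S .] }  — reduce
  I8: { [P → . a num y], [P → . num e P], [P → . y S], [P → num e . P] }  — shift
  I9: { [P → num e P .] }  — reduce
  I10: { [P → a . num y] }  — shift
  I11: { [P → a num . y] }  — shift
  I12: { [P → a num y .] }  — reduce
  I13: { [S → e y .] }  — reduce
  I14: { [P → a num . y], [S → a num . a] }  — shift
  I15: { [S → a num a .] }  — reduce
  I16: { [S → P S .] }  — reduce

No state contains both a complete item and a shift item.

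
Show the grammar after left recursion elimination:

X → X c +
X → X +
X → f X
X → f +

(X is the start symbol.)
X is directly left-recursive. The standard transformation for
  A → A α₁ | ... | A α_m | β₁ | ... | β_n
is
  A  → β₁ A' | ... | β_n A'
  A' → α₁ A' | ... | α_m A' | ε

X → f X becomes X → f X X'
X → f + becomes X → f + X'
X → X c + becomes X' → c + X'
X → X + becomes X' → + X'
Add X' → ε

Resulting grammar:
X → f X X'
X → f + X'
X' → c + X'
X' → + X'
X' → ε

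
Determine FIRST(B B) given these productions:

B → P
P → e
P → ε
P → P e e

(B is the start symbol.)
{ 'e', ε }

FIRST sets of the non-terminals involved (from the grammar, by fixed-point iteration):
  FIRST(B) = { 'e', ε }

To compute FIRST(B B), process the symbols left to right:
Symbol B is a non-terminal. Add FIRST(B) \ {ε} = { 'e' }
B is nullable (ε ∈ FIRST(B)), continue to the next symbol.
Symbol B is a non-terminal. Add FIRST(B) \ {ε} = { 'e' }
B is nullable (ε ∈ FIRST(B)), continue to the next symbol.
All symbols are nullable, so ε is in the result.
FIRST(B B) = { 'e', ε }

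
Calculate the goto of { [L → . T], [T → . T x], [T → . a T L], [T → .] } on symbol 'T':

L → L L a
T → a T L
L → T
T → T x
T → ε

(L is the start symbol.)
GOTO(I, 'T') = CLOSURE({ [A → αX.β] : [A → α.Xβ] ∈ I, X = 'T' })

Items with dot before 'T', with the dot advanced:
  [L → . T] → [L → T .]
  [T → . T x] → [T → T . x]
Closure adds nothing (no advanced item has the dot before a non-terminal).

GOTO = { [L → T .], [T → T . x] }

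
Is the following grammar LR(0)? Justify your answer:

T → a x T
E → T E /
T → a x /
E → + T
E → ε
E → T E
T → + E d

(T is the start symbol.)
A grammar is LR(0) if no state in the canonical LR(0) collection has:
  - both a shift item (dot before a terminal) and a complete item (shift-reduce conflict), or
  - two or more complete items (reduce-reduce conflict; the accept item [T' → T .] counts as a complete item here).

Augment with T' → T and build the canonical LR(0) collection (I0 = CLOSURE({[T' → . T]}), then GOTO on every symbol after a dot until no new states appear). It has 14 states:
  I0: { [T → . + E d], [T → . a x /], [T → . a x T], [T' → . T] }  — shift
  I1: { [E → . + T], [E → . T E /], [E → . T E], [E → .], [T → + . E d], [T → . + E d], [T → . a x /], [T → . a x T] }  — shift, reduce
  I2: { [T' → T .] }  — accept
  I3: { [T → a . x /], [T → a . x T] }  — shift
  I4: { [T → . + E d], [T → . a x /], [T → . a x T], [T → a x . /], [T → a x . T] }  — shift
  I5: { [T → a x / .] }  — reduce
  I6: { [T → a x T .] }  — reduce
  I7: { [E → + . T], [E → . + T], [E → . T E /], [E → . T E], [E → .], [T → + . E d], [T → . + E d], [T → . a x /], [T → . a x T] }  — shift, reduce
  I8: { [T → + E . d] }  — shift
  I9: { [E → . + T], [E → . T E /], [E → . T E], [E → .], [E → T . E /], [E → T . E], [T → . + E d], [T → . a x /], [T → . a x T] }  — shift, reduce
  I10: { [E → T E . /], [E → T E .] }  — shift, reduce
  I11: { [E → T E / .] }  — reduce
  I12: { [T → + E d .] }  — reduce
  I13: { [E → + T .], [E → . + T], [E → . T E /], [E → . T E], [E → .], [E → T . E /], [E → T . E], [T → . + E d], [T → . a x /], [T → . a x T] }  — shift, 2 reduces

Conflict in state I1:
  Shift-reduce conflict between [E → .] and [E → . + T]
So the grammar is NOT LR(0).

Answer: No. Shift-reduce conflict between [E → .] and [E → . + T]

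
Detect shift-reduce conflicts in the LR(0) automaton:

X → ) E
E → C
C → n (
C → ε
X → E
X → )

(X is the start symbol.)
Yes — I0: [C → .] vs [C → . n (]; I1: [C → .] vs [C → . n (]

A shift-reduce conflict occurs when an LR(0) state has both:
  - a complete (reduce) item [A → α .] (dot at the end), and
  - a shift item [B → β . c γ] (dot before a terminal).

Augment with X' → X and build the canonical LR(0) collection (I0 = CLOSURE({[X' → . X]}), then GOTO on every symbol after a dot until no new states appear). It has 8 states:
  I0: { [C → . n (], [C → .], [E → . C], [X → . ) E], [X → . )], [X → . E], [X' → . X] }  — shift, reduce
  I1: { [C → . n (], [C → .], [E → . C], [X → ) . E], [X → ) .] }  — shift, 2 reduces
  I2: { [E → C .] }  — reduce
  I3: { [X → E .] }  — reduce
  I4: { [X' → X .] }  — accept
  I5: { [C → n . (] }  — shift
  I6: { [C → n ( .] }  — reduce
  I7: { [X → ) E .] }  — reduce

I0 contains reduce item [C → .] and shift items [C → . n (], [X → . )], [X → . ) E] — shift-reduce conflict.
I1 contains reduce items [C → .], [X → ) .] and shift item [C → . n (] — shift-reduce conflict.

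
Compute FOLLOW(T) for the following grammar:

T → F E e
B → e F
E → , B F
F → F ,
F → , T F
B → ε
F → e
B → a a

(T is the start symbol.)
{ $, ',', 'e' }

To compute FOLLOW(T), find every occurrence of T on a right-hand side N → α T β: add FIRST(β) \ {ε}, and if β is empty or nullable also add FOLLOW(N). Iterate to a fixed point.

T is the start symbol, so $ ∈ FOLLOW(T).
In F → , T F: T is followed by F, add FIRST(F) \ {ε} = { ',', 'e' }

Taking the union: FOLLOW(T) = { $, ',', 'e' }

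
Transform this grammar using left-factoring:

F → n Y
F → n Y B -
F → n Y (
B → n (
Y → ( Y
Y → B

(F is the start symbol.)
F → n Y F'
F' → ε
F' → B -
F' → (
B → n (
Y → ( Y
Y → B

Left-factoring transforms A → αβ₁ | αβ₂ into A → αA' and A' → β₁ | β₂
(α is the longest common prefix among the alternatives). Repeat until
no nonterminal has two alternatives with a common prefix.

Round 1: F has alternatives sharing prefix 'n Y'. Introduce F': F → n Y F'
  Add: F' → ε
  Add: F' → B -
  Add: F' → (

No remaining common prefixes — done.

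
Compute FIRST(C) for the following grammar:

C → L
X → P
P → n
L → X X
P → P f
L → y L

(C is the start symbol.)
{ 'n', 'y' }

To compute FIRST(C), examine every production with C on the left-hand side, reading each right-hand side left to right until a non-nullable symbol is reached.

FIRST sets of the other non-terminals involved (by the same procedure, iterated to a fixed point):
  FIRST(L) = { 'n', 'y' }

From C → L:
  - L is a non-terminal: add FIRST(L) \ {ε} = { 'n', 'y' }
    L is not nullable, so stop

Collecting: FIRST(C) = { 'n', 'y' }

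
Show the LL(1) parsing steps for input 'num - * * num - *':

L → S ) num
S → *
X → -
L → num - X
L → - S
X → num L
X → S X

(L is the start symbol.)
LL(1) parsing maintains a stack (initially the start symbol over $) and the input. At each step: if the stack top is a terminal, match it against the current input token; if it is a non-terminal N, replace it with the RHS of M[N, lookahead] (the unique production whose predict set contains the lookahead).

Stack is shown with the top on the left.

Stack      Input                Action
--------------------------------------
L $        num - * * num - * $  output L → num - X
num - X $  num - * * num - * $  match 'num'
- X $      - * * num - * $      match '-'
X $        * * num - * $        output X → S X
S X $      * * num - * $        output S → *
* X $      * * num - * $        match '*'
X $        * num - * $          output X → S X
S X $      * num - * $          output S → *
* X $      * num - * $          match '*'
X $        num - * $            output X → num L
num L $    num - * $            match 'num'
L $        - * $                output L → - S
- S $      - * $                match '-'
S $        * $                  output S → *
* $        * $                  match '*'
$          $                    accept

The string is accepted.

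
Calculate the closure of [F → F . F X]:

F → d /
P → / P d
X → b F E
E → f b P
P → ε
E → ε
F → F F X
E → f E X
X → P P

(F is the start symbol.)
{ [F → . F F X], [F → . d /], [F → F . F X] }

To compute CLOSURE, for each item [A → α.Bβ] where B is a non-terminal, add [B → .γ] for all productions B → γ; repeat for the newly added items until nothing changes.

Start with: [F → F . F X]
  [F → F . F X] has the dot before F: add [F → . d /], [F → . F F X]
No further items can be added.

CLOSURE = { [F → . F F X], [F → . d /], [F → F . F X] }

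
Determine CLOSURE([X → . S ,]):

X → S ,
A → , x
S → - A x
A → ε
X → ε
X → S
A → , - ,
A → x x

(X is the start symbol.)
Start with: [X → . S ,]
  [X → . S ,] has the dot before S: add [S → . - A x]
No further items can be added.

CLOSURE = { [S → . - A x], [X → . S ,] }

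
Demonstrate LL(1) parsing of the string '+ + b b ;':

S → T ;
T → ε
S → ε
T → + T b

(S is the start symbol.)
Stack is shown with the top on the left.

Stack        Input        Action
--------------------------------
S $          + + b b ; $  output S → T ;
T ; $        + + b b ; $  output T → + T b
+ T b ; $    + + b b ; $  match '+'
T b ; $      + b b ; $    output T → + T b
+ T b b ; $  + b b ; $    match '+'
T b b ; $    b b ; $      output T → ε
b b ; $      b b ; $      match 'b'
b ; $        b ; $        match 'b'
; $          ; $          match ';'
$            $            accept

The string is accepted.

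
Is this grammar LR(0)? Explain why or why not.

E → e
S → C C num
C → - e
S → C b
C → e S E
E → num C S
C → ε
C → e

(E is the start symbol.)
No. Shift-reduce conflict between [C → .] and [C → . - e]

Augment with E' → E and build the canonical LR(0) collection (I0 = CLOSURE({[E' → . E]}), then GOTO on every symbol after a dot until no new states appear). It has 15 states:
  I0: { [E → . e], [E → . num C S], [E' → . E] }  — shift
  I1: { [E' → E .] }  — accept
  I2: { [E → e .] }  — reduce
  I3: { [C → . - e], [C → . e S E], [C → . e], [C → .], [E → num . C S] }  — shift, reduce
  I4: { [C → - . e] }  — shift
  I5: { [C → . - e], [C → . e S E], [C → . e], [C → .], [E → num C . S], [S → . C C num], [S → . C b] }  — shift, reduce
  I6: { [C → . - e], [C → . e S E], [C → . e], [C → .], [C → e . S E], [C → e .], [S → . C C num], [S → . C b] }  — shift, 2 reduces
  I7: { [C → . - e], [C → . e S E], [C → . e], [C → .], [S → C . C num], [S → C . b] }  — shift, reduce
  I8: { [C → e S . E], [E → . e], [E → . num C S] }  — shift
  I9: { [C → e S E .] }  — reduce
  I10: { [S → C C . num] }  — shift
  I11: { [S → C b .] }  — reduce
  I12: { [S → C C num .] }  — reduce
  I13: { [E → num C S .] }  — reduce
  I14: { [C → - e .] }  — reduce

Conflict in state I3:
  Shift-reduce conflict between [C → .] and [C → . - e]
So the grammar is NOT LR(0).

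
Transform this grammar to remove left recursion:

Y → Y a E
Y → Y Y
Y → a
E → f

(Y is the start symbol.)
Y → a Y'
Y' → a E Y'
Y' → Y Y'
Y' → ε
E → f

Y is directly left-recursive. The standard transformation for
  A → A α₁ | ... | A α_m | β₁ | ... | β_n
is
  A  → β₁ A' | ... | β_n A'
  A' → α₁ A' | ... | α_m A' | ε

Y → a becomes Y → a Y'
Y → Y a E becomes Y' → a E Y'
Y → Y Y becomes Y' → Y Y'
Add Y' → ε

Productions for other non-terminals are unchanged:
  E → f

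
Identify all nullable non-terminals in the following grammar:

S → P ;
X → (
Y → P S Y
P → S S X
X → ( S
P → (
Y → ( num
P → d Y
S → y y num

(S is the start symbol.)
None

There are no ε-productions, so no non-terminal can derive ε.
No non-terminals are nullable.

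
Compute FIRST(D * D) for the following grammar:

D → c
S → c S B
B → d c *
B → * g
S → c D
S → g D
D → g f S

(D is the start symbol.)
{ 'c', 'g' }

FIRST sets of the non-terminals involved (from the grammar, by fixed-point iteration):
  FIRST(D) = { 'c', 'g' }

To compute FIRST(D * D), process the symbols left to right:
Symbol D is a non-terminal. Add FIRST(D) \ {ε} = { 'c', 'g' }
D is not nullable (ε ∉ FIRST(D)), so stop here.
FIRST(D * D) = { 'c', 'g' }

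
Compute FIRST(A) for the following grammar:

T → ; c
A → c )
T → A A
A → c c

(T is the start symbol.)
To compute FIRST(A), examine every production with A on the left-hand side, reading each right-hand side left to right until a non-nullable symbol is reached.

From A → c ):
  - c is a terminal: add 'c' and stop
From A → c c:
  - c is a terminal: add 'c' and stop

Collecting: FIRST(A) = { 'c' }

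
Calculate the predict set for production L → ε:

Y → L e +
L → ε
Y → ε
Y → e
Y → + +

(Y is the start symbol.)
PREDICT(L → ε) = (FIRST(RHS) \ {ε}) ∪ (FOLLOW(L) if ε ∈ FIRST(RHS), i.e. RHS ⇒* ε)
The right-hand side is ε (FIRST(ε) = { ε }), so the predict set is FOLLOW(L) = { 'e' }
PREDICT(L → ε) = { 'e' }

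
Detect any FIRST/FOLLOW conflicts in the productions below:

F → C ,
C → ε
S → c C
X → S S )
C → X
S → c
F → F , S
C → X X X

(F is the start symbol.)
A FIRST/FOLLOW conflict occurs when a non-terminal N has a nullable alternative N → β (β ⇒* ε) and another alternative N → α with FIRST(α) ∩ FOLLOW(N) ≠ ∅: on such a lookahead the parser cannot decide between expanding α and letting N vanish via β.

Nullable non-terminals: C.
FIRST sets used below: FIRST(X) = { 'c' }

C: nullable alternative(s) C → ε; FOLLOW(C) = { $, ')', ',', 'c' }
  C → ε: FIRST \ {ε} = { } — this is the only nullable alternative, skip
  C → X: FIRST \ {ε} = { 'c' } — overlaps FOLLOW(C) on { 'c' }: CONFLICT
  C → X X X: FIRST \ {ε} = { 'c' } — overlaps FOLLOW(C) on { 'c' }: CONFLICT

F, S, X have no nullable alternative, so no FIRST/FOLLOW check is needed there.

So the grammar has 2 FIRST/FOLLOW conflicts (marked CONFLICT above).

Answer: Yes. C → X with FOLLOW(C) on { 'c' }; C → X X X with FOLLOW(C) on { 'c' }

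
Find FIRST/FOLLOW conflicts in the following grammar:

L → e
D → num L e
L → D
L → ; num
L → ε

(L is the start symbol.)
Yes. L → e with FOLLOW(L) on { 'e' }

A FIRST/FOLLOW conflict occurs when a non-terminal N has a nullable alternative N → β (β ⇒* ε) and another alternative N → α with FIRST(α) ∩ FOLLOW(N) ≠ ∅: on such a lookahead the parser cannot decide between expanding α and letting N vanish via β.

Nullable non-terminals: L.
FIRST sets used below: FIRST(D) = { 'num' }

L: nullable alternative(s) L → ε; FOLLOW(L) = { $, 'e' }
  L → e: FIRST \ {ε} = { 'e' } — overlaps FOLLOW(L) on { 'e' }: CONFLICT
  L → D: FIRST \ {ε} = { 'num' } — disjoint from FOLLOW(L)
  L → ; num: FIRST \ {ε} = { ';' } — disjoint from FOLLOW(L)
  L → ε: FIRST \ {ε} = { } — this is the only nullable alternative, skip

D has no nullable alternative, so no FIRST/FOLLOW check is needed there.

So the grammar has 1 FIRST/FOLLOW conflict (marked CONFLICT above).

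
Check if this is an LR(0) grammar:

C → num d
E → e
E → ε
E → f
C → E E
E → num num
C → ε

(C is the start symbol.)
Augment with C' → C and build the canonical LR(0) collection (I0 = CLOSURE({[C' → . C]}), then GOTO on every symbol after a dot until no new states appear). It has 10 states:
  I0: { [C → . E E], [C → . num d], [C → .], [C' → . C], [E → . e], [E → . f], [E → . num num], [E → .] }  — shift, 2 reduces
  I1: { [C' → C .] }  — accept
  I2: { [C → E . E], [E → . e], [E → . f], [E → . num num], [E → .] }  — shift, reduce
  I3: { [E → e .] }  — reduce
  I4: { [E → f .] }  — reduce
  I5: { [C → num . d], [E → num . num] }  — shift
  I6: { [C → num d .] }  — reduce
  I7: { [E → num num .] }  — reduce
  I8: { [C → E E .] }  — reduce
  I9: { [E → num . num] }  — shift

Conflict in state I0:
  Shift-reduce conflict between [C → .] and [C → . num d]
So the grammar is NOT LR(0).

Answer: No. Shift-reduce conflict between [C → .] and [C → . num d]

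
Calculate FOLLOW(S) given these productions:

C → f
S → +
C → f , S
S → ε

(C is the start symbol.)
{ $ }

To compute FOLLOW(S), find every occurrence of S on a right-hand side N → α S β: add FIRST(β) \ {ε}, and if β is empty or nullable also add FOLLOW(N). Iterate to a fixed point.

In C → f , S: S is at the end, add FOLLOW(C)

The FOLLOW sets referred to above (computed the same way, to a fixed point):
  FOLLOW(C) = { $ }

Taking the union: FOLLOW(S) = { $ }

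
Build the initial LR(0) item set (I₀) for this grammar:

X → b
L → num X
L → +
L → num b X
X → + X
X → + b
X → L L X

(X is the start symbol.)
First, augment the grammar with X' → X
I₀ = CLOSURE({ [X' → . X] }):
  [X' → . X] has the dot before X: add [X → . b], [X → . + X], [X → . + b], [X → . L L X]
  [X → . L L X] has the dot before L: add [L → . num X], [L → . +], [L → . num b X]
No further items can be added.

I₀ = { [L → . +], [L → . num X], [L → . num b X], [X → . + X], [X → . + b], [X → . L L X], [X → . b], [X' → . X] }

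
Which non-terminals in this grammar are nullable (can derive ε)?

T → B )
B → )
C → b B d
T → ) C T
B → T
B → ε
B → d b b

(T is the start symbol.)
A non-terminal is nullable if it can derive ε (the empty string): either it has an ε-production, or it has a production whose right-hand side consists entirely of nullable non-terminals.

ε-productions: B → ε
So B is immediately nullable.
No further non-terminal can be added: every production for the remaining non-terminals contains a terminal or a non-nullable non-terminal.
Nullable = { 'B' }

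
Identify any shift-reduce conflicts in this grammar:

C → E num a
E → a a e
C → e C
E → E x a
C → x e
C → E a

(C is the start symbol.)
No shift-reduce conflicts

A shift-reduce conflict occurs when an LR(0) state has both:
  - a complete (reduce) item [A → α .] (dot at the end), and
  - a shift item [B → β . c γ] (dot before a terminal).

Augment with C' → C and build the canonical LR(0) collection (I0 = CLOSURE({[C' → . C]}), then GOTO on every symbol after a dot until no new states appear). It has 15 states:
  I0: { [C → . E a], [C → . E num a], [C → . e C], [C → . x e], [C' → . C], [E → . E x a], [E → . a a e] }  — shift
  I1: { [C' → C .] }  — accept
  I2: { [C → E . a], [C → E . num a], [E → E . x a] }  — shift
  I3: { [E → a . a e] }  — shift
  I4: { [C → . E a], [C → . E num a], [C → . e C], [C → . x e], [C → e . C], [E → . E x a], [E → . a a e] }  — shift
  I5: { [C → x . e] }  — shift
  I6: { [C → x e .] }  — reduce
  I7: { [C → e C .] }  — reduce
  I8: { [E → a a . e] }  — shift
  I9: { [E → a a e .] }  — reduce
  I10: { [C → E a .] }  — reduce
  I11: { [C → E num . a] }  — shift
  I12: { [E → E x . a] }  — shift
  I13: { [E → E x a .] }  — reduce
  I14: { [C → E num a .] }  — reduce

No state contains both a complete item and a shift item.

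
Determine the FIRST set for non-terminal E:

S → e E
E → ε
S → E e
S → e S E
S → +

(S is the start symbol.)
{ ε }

To compute FIRST(E), examine every production with E on the left-hand side, reading each right-hand side left to right until a non-nullable symbol is reached.

From E → ε:
  - ε-production, so ε ∈ FIRST(E)

Collecting: FIRST(E) = { ε }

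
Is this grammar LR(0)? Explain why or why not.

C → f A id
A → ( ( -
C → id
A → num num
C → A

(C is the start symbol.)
Augment with C' → C and build the canonical LR(0) collection (I0 = CLOSURE({[C' → . C]}), then GOTO on every symbol after a dot until no new states appear). It has 12 states:
  I0: { [A → . ( ( -], [A → . num num], [C → . A], [C → . f A id], [C → . id], [C' → . C] }  — shift
  I1: { [A → ( . ( -] }  — shift
  I2: { [C → A .] }  — reduce
  I3: { [C' → C .] }  — accept
  I4: { [A → . ( ( -], [A → . num num], [C → f . A id] }  — shift
  I5: { [C → id .] }  — reduce
  I6: { [A → num . num] }  — shift
  I7: { [A → num num .] }  — reduce
  I8: { [C → f A . id] }  — shift
  I9: { [C → f A id .] }  — reduce
  I10: { [A → ( ( . -] }  — shift
  I11: { [A → ( ( - .] }  — reduce

Every state is either a pure shift/goto state or contains exactly one complete item and nothing to shift — no conflicts. The grammar is LR(0).

Answer: Yes, the grammar is LR(0)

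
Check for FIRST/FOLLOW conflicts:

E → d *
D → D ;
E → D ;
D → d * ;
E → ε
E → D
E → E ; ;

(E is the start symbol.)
Yes. E → E ';' ';' with FOLLOW(E) on { ';' }

A FIRST/FOLLOW conflict occurs when a non-terminal N has a nullable alternative N → β (β ⇒* ε) and another alternative N → α with FIRST(α) ∩ FOLLOW(N) ≠ ∅: on such a lookahead the parser cannot decide between expanding α and letting N vanish via β.

Nullable non-terminals: E.
FIRST sets used below: FIRST(D) = { 'd' }, FIRST(E) = { ';', 'd', ε }

E: nullable alternative(s) E → ε; FOLLOW(E) = { $, ';' }
  E → d *: FIRST \ {ε} = { 'd' } — disjoint from FOLLOW(E)
  E → D ;: FIRST \ {ε} = { 'd' } — disjoint from FOLLOW(E)
  E → ε: FIRST \ {ε} = { } — this is the only nullable alternative, skip
  E → D: FIRST \ {ε} = { 'd' } — disjoint from FOLLOW(E)
  E → E ; ;: FIRST \ {ε} = { ';', 'd' } — overlaps FOLLOW(E) on { ';' }: CONFLICT

D has no nullable alternative, so no FIRST/FOLLOW check is needed there.

So the grammar has 1 FIRST/FOLLOW conflict (marked CONFLICT above).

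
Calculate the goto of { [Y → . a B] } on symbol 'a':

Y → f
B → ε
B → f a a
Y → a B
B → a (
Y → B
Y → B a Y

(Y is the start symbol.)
GOTO(I, 'a') = CLOSURE({ [A → αX.β] : [A → α.Xβ] ∈ I, X = 'a' })

Items with dot before 'a', with the dot advanced:
  [Y → . a B] → [Y → a . B]
Closure of the advanced items:
  [Y → a . B] has the dot before B: add [B → .], [B → . f a a], [B → . a (]

GOTO = { [B → . a (], [B → . f a a], [B → .], [Y → a . B] }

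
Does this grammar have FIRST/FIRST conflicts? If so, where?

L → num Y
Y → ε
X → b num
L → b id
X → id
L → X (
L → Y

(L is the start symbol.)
Yes. L → b id / L → X '(' on { 'b' }

FIRST sets of the non-terminals at (or reachable through a nullable prefix from) the front of some alternative:
  FIRST(X) = { 'b', 'id' }
  FIRST(Y) = { ε }

Productions for L:
  L → num Y: FIRST = { 'num' }
  L → b id: FIRST = { 'b' }
  L → X (: FIRST = { 'b', 'id' }
  L → Y: FIRST = { ε }
Productions for X:
  X → b num: FIRST = { 'b' }
  X → id: FIRST = { 'id' }
Y has only one production, so no FIRST/FIRST conflict is possible there.

Conflict for L: L → b id and L → X (
  Overlap: { 'b' }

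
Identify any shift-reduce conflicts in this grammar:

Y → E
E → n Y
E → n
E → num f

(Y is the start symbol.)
Yes — I3: [E → n .] vs [E → . n]

Augment with Y' → Y and build the canonical LR(0) collection (I0 = CLOSURE({[Y' → . Y]}), then GOTO on every symbol after a dot until no new states appear). It has 7 states:
  I0: { [E → . n Y], [E → . n], [E → . num f], [Y → . E], [Y' → . Y] }  — shift
  I1: { [Y → E .] }  — reduce
  I2: { [Y' → Y .] }  — accept
  I3: { [E → . n Y], [E → . n], [E → . num f], [E → n . Y], [E → n .], [Y → . E] }  — shift, reduce
  I4: { [E → num . f] }  — shift
  I5: { [E → num f .] }  — reduce
  I6: { [E → n Y .] }  — reduce

I3 contains reduce item [E → n .] and shift items [E → . n], [E → . n Y], [E → . num f] — shift-reduce conflict.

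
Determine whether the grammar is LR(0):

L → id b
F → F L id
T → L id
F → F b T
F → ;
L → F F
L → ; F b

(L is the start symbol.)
A grammar is LR(0) if no state in the canonical LR(0) collection has:
  - both a shift item (dot before a terminal) and a complete item (shift-reduce conflict), or
  - two or more complete items (reduce-reduce conflict; the accept item [L' → L .] counts as a complete item here).

Augment with L' → L and build the canonical LR(0) collection (I0 = CLOSURE({[L' → . L]}), then GOTO on every symbol after a dot until no new states appear). It has 16 states:
  I0: { [F → . ;], [F → . F L id], [F → . F b T], [L → . ; F b], [L → . F F], [L → . id b], [L' → . L] }  — shift
  I1: { [F → . ;], [F → . F L id], [F → . F b T], [F → ; .], [L → ; . F b] }  — shift, reduce
  I2: { [F → . ;], [F → . F L id], [F → . F b T], [F → F . L id], [F → F . b T], [L → . ; F b], [L → . F F], [L → . id b], [L → F . F] }  — shift
  I3: { [L' → L .] }  — accept
  I4: { [L → id . b] }  — shift
  I5: { [L → id b .] }  — reduce
  I6: { [F → . ;], [F → . F L id], [F → . F b T], [F → F . L id], [F → F . b T], [L → . ; F b], [L → . F F], [L → . id b], [L → F . F], [L → F F .] }  — shift, reduce
  I7: { [F → F L . id] }  — shift
  I8: { [F → . ;], [F → . F L id], [F → . F b T], [F → F b . T], [L → . ; F b], [L → . F F], [L → . id b], [T → . L id] }  — shift
  I9: { [T → L . id] }  — shift
  I10: { [F → F b T .] }  — reduce
  I11: { [T → L id .] }  — reduce
  I12: { [F → F L id .] }  — reduce
  I13: { [F → ; .] }  — reduce
  I14: { [F → . ;], [F → . F L id], [F → . F b T], [F → F . L id], [F → F . b T], [L → . ; F b], [L → . F F], [L → . id b], [L → ; F . b] }  — shift
  I15: { [F → . ;], [F → . F L id], [F → . F b T], [F → F b . T], [L → . ; F b], [L → . F F], [L → . id b], [L → ; F b .], [T → . L id] }  — shift, reduce

Conflict in state I1:
  Shift-reduce conflict between [F → ; .] and [F → . ;]
So the grammar is NOT LR(0).

Answer: No. Shift-reduce conflict between [F → ; .] and [F → . ;]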